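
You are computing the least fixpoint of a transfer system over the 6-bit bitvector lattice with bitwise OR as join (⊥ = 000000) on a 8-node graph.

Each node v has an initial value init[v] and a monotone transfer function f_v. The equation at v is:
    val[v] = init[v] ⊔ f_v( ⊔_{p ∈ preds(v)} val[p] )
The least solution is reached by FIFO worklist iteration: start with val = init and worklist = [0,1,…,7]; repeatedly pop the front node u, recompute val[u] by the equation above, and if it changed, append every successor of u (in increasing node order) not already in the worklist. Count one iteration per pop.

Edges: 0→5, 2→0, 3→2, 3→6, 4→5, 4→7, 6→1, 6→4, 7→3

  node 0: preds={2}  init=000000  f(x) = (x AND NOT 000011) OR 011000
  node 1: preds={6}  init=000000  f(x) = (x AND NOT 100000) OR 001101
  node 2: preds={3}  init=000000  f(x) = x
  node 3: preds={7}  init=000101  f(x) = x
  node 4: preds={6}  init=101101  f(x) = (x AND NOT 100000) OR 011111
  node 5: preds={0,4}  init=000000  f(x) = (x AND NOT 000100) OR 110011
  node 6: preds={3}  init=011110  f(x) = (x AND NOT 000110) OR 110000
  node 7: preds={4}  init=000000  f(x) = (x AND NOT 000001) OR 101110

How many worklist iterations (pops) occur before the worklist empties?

Iteration log — 17 steps:
  step 1. node 0  ⊔preds=000000  new=011000  old=000000  +wl: 
  step 2. node 1  ⊔preds=011110  new=011111  old=000000  +wl: 
  step 3. node 2  ⊔preds=000101  new=000101  old=000000  +wl: 0
  step 4. node 3  ⊔preds=000000  new=000101  stable
  step 5. node 4  ⊔preds=011110  new=111111  old=101101  +wl: 
  step 6. node 5  ⊔preds=111111  new=111011  old=000000  +wl: 
  step 7. node 6  ⊔preds=000101  new=111111  old=011110  +wl: 1,4
  step 8. node 7  ⊔preds=111111  new=111110  old=000000  +wl: 3
  step 9. node 0  ⊔preds=000101  new=011100  old=011000  +wl: 5
  step 10. node 1  ⊔preds=111111  new=011111  stable
  step 11. node 4  ⊔preds=111111  new=111111  stable
  step 12. node 3  ⊔preds=111110  new=111111  old=000101  +wl: 2,6
  step 13. node 5  ⊔preds=111111  new=111011  stable
  step 14. node 2  ⊔preds=111111  new=111111  old=000101  +wl: 0
  step 15. node 6  ⊔preds=111111  new=111111  stable
  step 16. node 0  ⊔preds=111111  new=111100  old=011100  +wl: 5
  step 17. node 5  ⊔preds=111111  new=111011  stable

Least fixpoint reached:
  node 0: 111100
  node 1: 011111
  node 2: 111111
  node 3: 111111
  node 4: 111111
  node 5: 111011
  node 6: 111111
  node 7: 111110

17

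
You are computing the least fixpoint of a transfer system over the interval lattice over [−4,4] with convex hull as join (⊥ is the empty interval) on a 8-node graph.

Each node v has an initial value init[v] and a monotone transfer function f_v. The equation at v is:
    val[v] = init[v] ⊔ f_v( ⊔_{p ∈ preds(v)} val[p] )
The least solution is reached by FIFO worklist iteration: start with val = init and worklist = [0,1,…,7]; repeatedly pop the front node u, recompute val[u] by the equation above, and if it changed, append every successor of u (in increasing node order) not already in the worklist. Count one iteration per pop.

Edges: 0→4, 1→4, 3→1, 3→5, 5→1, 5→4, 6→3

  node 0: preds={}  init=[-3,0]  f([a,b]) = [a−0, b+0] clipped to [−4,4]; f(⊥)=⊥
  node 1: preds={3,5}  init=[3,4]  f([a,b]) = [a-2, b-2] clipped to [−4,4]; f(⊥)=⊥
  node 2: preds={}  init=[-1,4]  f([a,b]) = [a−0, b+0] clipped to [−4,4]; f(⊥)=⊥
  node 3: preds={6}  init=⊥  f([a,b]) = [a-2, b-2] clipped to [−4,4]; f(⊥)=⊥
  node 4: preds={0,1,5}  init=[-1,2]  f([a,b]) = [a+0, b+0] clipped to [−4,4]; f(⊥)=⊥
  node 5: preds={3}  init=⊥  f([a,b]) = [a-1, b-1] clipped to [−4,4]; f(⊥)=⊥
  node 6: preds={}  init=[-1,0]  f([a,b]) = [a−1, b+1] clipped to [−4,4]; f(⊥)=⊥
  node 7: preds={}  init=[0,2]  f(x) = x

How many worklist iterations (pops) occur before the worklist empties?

Trace (10 dequeues):
  [1] u=0 | in ⊥ | out [-3,0] | ==
  [2] u=1 | in ⊥ | out [3,4] | ==
  [3] u=2 | in ⊥ | out [-1,4] | ==
  [4] u=3 | in [-1,0] | out [-3,-2] | prev ⊥ | push {1}
  [5] u=4 | in [-3,4] | out [-3,4] | prev [-1,2] | push {}
  [6] u=5 | in [-3,-2] | out [-4,-3] | prev ⊥ | push {4}
  [7] u=6 | in ⊥ | out [-1,0] | ==
  [8] u=7 | in ⊥ | out [0,2] | ==
  [9] u=1 | in [-4,-2] | out [-4,4] | prev [3,4] | push {}
  [10] u=4 | in [-4,4] | out [-4,4] | prev [-3,4] | push {}

Converged values:
  [0] [-3,0]
  [1] [-4,4]
  [2] [-1,4]
  [3] [-3,-2]
  [4] [-4,4]
  [5] [-4,-3]
  [6] [-1,0]
  [7] [0,2]

10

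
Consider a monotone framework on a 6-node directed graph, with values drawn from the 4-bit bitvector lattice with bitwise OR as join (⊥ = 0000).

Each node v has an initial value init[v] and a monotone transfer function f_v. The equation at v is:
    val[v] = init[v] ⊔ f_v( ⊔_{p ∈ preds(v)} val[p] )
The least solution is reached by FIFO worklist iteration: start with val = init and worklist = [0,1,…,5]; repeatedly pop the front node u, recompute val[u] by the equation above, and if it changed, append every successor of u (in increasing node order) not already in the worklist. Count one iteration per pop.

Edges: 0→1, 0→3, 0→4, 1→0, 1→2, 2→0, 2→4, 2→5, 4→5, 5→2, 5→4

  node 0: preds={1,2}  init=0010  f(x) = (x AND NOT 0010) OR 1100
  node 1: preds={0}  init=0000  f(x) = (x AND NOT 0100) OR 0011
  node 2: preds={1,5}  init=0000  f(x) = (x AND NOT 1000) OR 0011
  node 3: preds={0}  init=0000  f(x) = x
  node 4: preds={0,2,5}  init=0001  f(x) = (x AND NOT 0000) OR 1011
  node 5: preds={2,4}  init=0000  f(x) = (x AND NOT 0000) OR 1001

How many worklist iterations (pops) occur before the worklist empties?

13

Worklist (13 pops):
  #1 pop 0: in=0000 → 1110 (was 0010); enqueue []
  #2 pop 1: in=1110 → 1011 (was 0000); enqueue [0]
  #3 pop 2: in=1011 → 0011 (was 0000); enqueue []
  #4 pop 3: in=1110 → 1110 (was 0000); enqueue []
  #5 pop 4: in=1111 → 1111 (was 0001); enqueue []
  #6 pop 5: in=1111 → 1111 (was 0000); enqueue [2,4]
  #7 pop 0: in=1011 → 1111 (was 1110); enqueue [1,3]
  #8 pop 2: in=1111 → 0111 (was 0011); enqueue [0,5]
  #9 pop 4: in=1111 → 1111 (no change)
  #10 pop 1: in=1111 → 1011 (no change)
  #11 pop 3: in=1111 → 1111 (was 1110); enqueue []
  #12 pop 0: in=1111 → 1111 (no change)
  #13 pop 5: in=1111 → 1111 (no change)

Fixpoint:
  val[0] = 1111
  val[1] = 1011
  val[2] = 0111
  val[3] = 1111
  val[4] = 1111
  val[5] = 1111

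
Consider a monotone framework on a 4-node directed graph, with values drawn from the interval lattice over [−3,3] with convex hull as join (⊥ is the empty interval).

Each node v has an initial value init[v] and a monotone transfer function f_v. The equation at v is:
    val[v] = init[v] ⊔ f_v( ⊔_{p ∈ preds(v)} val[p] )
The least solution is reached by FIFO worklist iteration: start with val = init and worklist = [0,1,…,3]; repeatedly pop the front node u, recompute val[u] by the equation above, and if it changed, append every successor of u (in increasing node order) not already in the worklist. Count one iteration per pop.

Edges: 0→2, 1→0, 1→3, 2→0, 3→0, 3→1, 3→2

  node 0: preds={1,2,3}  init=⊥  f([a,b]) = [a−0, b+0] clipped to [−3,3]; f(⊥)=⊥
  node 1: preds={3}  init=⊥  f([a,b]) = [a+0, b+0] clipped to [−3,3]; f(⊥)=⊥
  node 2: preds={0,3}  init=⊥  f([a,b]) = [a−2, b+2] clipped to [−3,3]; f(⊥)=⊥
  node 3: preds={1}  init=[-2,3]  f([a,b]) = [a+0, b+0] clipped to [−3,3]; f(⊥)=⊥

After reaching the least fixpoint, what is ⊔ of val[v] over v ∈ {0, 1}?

[-3,3]

Worklist (6 pops):
  #1 pop 0: in=[-2,3] → [-2,3] (was ⊥); enqueue []
  #2 pop 1: in=[-2,3] → [-2,3] (was ⊥); enqueue [0]
  #3 pop 2: in=[-2,3] → [-3,3] (was ⊥); enqueue []
  #4 pop 3: in=[-2,3] → [-2,3] (no change)
  #5 pop 0: in=[-3,3] → [-3,3] (was [-2,3]); enqueue [2]
  #6 pop 2: in=[-3,3] → [-3,3] (no change)

Fixpoint:
  val[0] = [-3,3]
  val[1] = [-2,3]
  val[2] = [-3,3]
  val[3] = [-2,3]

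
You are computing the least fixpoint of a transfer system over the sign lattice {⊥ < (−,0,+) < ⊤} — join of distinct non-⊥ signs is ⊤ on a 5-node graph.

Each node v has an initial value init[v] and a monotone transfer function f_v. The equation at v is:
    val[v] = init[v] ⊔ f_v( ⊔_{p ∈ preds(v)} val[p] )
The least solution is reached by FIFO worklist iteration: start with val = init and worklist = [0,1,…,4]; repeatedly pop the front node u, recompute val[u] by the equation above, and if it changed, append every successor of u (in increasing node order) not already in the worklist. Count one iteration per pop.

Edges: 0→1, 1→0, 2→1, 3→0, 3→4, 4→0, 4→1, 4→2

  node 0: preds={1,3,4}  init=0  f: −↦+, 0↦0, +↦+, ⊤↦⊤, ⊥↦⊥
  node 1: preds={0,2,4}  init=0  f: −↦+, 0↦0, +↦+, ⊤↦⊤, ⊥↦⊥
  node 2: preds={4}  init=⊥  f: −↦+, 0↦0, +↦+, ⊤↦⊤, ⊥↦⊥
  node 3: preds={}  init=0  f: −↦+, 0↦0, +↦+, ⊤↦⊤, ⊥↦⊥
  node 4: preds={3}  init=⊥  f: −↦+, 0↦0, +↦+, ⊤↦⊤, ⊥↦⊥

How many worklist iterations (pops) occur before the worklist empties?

9

Trace (9 dequeues):
  [1] u=0 | in 0 | out 0 | ==
  [2] u=1 | in 0 | out 0 | ==
  [3] u=2 | in ⊥ | out ⊥ | ==
  [4] u=3 | in ⊥ | out 0 | ==
  [5] u=4 | in 0 | out 0 | prev ⊥ | push {0,1,2}
  [6] u=0 | in 0 | out 0 | ==
  [7] u=1 | in 0 | out 0 | ==
  [8] u=2 | in 0 | out 0 | prev ⊥ | push {1}
  [9] u=1 | in 0 | out 0 | ==

Converged values:
  [0] 0
  [1] 0
  [2] 0
  [3] 0
  [4] 0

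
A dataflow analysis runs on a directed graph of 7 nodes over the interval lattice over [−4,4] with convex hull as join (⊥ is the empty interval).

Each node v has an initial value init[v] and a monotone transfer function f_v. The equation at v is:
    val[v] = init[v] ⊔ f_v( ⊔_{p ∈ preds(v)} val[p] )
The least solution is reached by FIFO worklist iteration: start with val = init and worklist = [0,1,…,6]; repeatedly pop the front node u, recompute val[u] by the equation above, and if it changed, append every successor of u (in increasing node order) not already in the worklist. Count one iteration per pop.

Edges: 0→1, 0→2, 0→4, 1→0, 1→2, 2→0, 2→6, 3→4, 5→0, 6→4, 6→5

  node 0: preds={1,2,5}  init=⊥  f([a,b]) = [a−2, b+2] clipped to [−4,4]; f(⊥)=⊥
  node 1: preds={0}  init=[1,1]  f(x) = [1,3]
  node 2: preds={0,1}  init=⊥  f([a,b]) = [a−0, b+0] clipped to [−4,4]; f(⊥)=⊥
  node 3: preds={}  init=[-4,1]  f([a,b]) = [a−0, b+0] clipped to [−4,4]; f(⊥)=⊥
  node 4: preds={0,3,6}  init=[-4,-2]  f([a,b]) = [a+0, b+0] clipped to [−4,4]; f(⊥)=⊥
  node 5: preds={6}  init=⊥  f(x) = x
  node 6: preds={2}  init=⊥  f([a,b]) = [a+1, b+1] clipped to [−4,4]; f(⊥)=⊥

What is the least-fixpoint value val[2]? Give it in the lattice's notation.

Iteration log — 23 steps:
  step 1. node 0  ⊔preds=[1,1]  new=[-1,3]  old=⊥  +wl: 
  step 2. node 1  ⊔preds=[-1,3]  new=[1,3]  old=[1,1]  +wl: 0
  step 3. node 2  ⊔preds=[-1,3]  new=[-1,3]  old=⊥  +wl: 
  step 4. node 3  ⊔preds=⊥  new=[-4,1]  stable
  step 5. node 4  ⊔preds=[-4,3]  new=[-4,3]  old=[-4,-2]  +wl: 
  step 6. node 5  ⊔preds=⊥  new=⊥  stable
  step 7. node 6  ⊔preds=[-1,3]  new=[0,4]  old=⊥  +wl: 4,5
  step 8. node 0  ⊔preds=[-1,3]  new=[-3,4]  old=[-1,3]  +wl: 1,2
  step 9. node 4  ⊔preds=[-4,4]  new=[-4,4]  old=[-4,3]  +wl: 
  step 10. node 5  ⊔preds=[0,4]  new=[0,4]  old=⊥  +wl: 0
  step 11. node 1  ⊔preds=[-3,4]  new=[1,3]  stable
  step 12. node 2  ⊔preds=[-3,4]  new=[-3,4]  old=[-1,3]  +wl: 6
  step 13. node 0  ⊔preds=[-3,4]  new=[-4,4]  old=[-3,4]  +wl: 1,2,4
  step 14. node 6  ⊔preds=[-3,4]  new=[-2,4]  old=[0,4]  +wl: 5
  step 15. node 1  ⊔preds=[-4,4]  new=[1,3]  stable
  step 16. node 2  ⊔preds=[-4,4]  new=[-4,4]  old=[-3,4]  +wl: 0,6
  step 17. node 4  ⊔preds=[-4,4]  new=[-4,4]  stable
  step 18. node 5  ⊔preds=[-2,4]  new=[-2,4]  old=[0,4]  +wl: 
  step 19. node 0  ⊔preds=[-4,4]  new=[-4,4]  stable
  step 20. node 6  ⊔preds=[-4,4]  new=[-3,4]  old=[-2,4]  +wl: 4,5
  step 21. node 4  ⊔preds=[-4,4]  new=[-4,4]  stable
  step 22. node 5  ⊔preds=[-3,4]  new=[-3,4]  old=[-2,4]  +wl: 0
  step 23. node 0  ⊔preds=[-4,4]  new=[-4,4]  stable

Least fixpoint reached:
  node 0: [-4,4]
  node 1: [1,3]
  node 2: [-4,4]
  node 3: [-4,1]
  node 4: [-4,4]
  node 5: [-3,4]
  node 6: [-3,4]

[-4,4]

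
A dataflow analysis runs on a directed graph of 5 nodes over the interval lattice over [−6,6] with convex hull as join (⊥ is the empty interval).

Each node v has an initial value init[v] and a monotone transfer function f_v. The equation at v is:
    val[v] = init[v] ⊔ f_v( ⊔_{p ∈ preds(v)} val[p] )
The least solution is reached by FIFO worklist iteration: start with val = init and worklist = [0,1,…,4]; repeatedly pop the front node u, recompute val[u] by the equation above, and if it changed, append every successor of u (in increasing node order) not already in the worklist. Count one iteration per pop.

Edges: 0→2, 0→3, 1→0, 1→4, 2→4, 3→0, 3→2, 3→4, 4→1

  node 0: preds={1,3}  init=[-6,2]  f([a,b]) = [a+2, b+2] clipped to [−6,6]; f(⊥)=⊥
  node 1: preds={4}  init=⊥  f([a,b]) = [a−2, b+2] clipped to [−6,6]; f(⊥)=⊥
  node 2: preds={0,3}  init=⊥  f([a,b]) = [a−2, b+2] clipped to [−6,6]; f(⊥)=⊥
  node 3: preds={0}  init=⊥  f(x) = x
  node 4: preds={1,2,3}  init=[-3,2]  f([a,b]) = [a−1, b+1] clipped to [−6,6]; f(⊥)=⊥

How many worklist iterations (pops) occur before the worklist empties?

Worklist (13 pops):
  #1 pop 0: in=⊥ → [-6,2] (no change)
  #2 pop 1: in=[-3,2] → [-5,4] (was ⊥); enqueue [0]
  #3 pop 2: in=[-6,2] → [-6,4] (was ⊥); enqueue []
  #4 pop 3: in=[-6,2] → [-6,2] (was ⊥); enqueue [2]
  #5 pop 4: in=[-6,4] → [-6,5] (was [-3,2]); enqueue [1]
  #6 pop 0: in=[-6,4] → [-6,6] (was [-6,2]); enqueue [3]
  #7 pop 2: in=[-6,6] → [-6,6] (was [-6,4]); enqueue [4]
  #8 pop 1: in=[-6,5] → [-6,6] (was [-5,4]); enqueue [0]
  #9 pop 3: in=[-6,6] → [-6,6] (was [-6,2]); enqueue [2]
  #10 pop 4: in=[-6,6] → [-6,6] (was [-6,5]); enqueue [1]
  #11 pop 0: in=[-6,6] → [-6,6] (no change)
  #12 pop 2: in=[-6,6] → [-6,6] (no change)
  #13 pop 1: in=[-6,6] → [-6,6] (no change)

Fixpoint:
  val[0] = [-6,6]
  val[1] = [-6,6]
  val[2] = [-6,6]
  val[3] = [-6,6]
  val[4] = [-6,6]

13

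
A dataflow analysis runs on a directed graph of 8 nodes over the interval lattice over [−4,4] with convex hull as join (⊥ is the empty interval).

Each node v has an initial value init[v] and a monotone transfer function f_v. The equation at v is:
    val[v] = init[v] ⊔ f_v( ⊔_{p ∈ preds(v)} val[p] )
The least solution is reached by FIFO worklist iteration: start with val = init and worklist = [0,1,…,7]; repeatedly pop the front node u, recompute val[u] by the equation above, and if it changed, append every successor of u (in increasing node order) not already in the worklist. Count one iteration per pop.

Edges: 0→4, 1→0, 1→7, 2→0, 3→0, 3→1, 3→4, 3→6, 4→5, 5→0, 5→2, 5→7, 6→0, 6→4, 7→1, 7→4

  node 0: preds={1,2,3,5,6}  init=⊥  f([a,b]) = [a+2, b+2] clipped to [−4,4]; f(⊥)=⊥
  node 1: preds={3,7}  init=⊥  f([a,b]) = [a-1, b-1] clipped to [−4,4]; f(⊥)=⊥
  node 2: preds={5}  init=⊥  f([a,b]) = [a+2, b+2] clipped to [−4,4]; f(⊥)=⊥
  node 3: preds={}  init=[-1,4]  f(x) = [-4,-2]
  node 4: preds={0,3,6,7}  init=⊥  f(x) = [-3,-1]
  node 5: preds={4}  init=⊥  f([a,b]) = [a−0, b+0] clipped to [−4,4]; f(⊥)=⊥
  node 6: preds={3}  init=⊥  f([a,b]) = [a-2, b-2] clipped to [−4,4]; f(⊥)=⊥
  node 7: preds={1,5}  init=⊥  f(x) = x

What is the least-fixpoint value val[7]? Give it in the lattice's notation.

Trace (16 dequeues):
  [1] u=0 | in [-1,4] | out [1,4] | prev ⊥ | push {}
  [2] u=1 | in [-1,4] | out [-2,3] | prev ⊥ | push {0}
  [3] u=2 | in ⊥ | out ⊥ | ==
  [4] u=3 | in ⊥ | out [-4,4] | prev [-1,4] | push {1}
  [5] u=4 | in [-4,4] | out [-3,-1] | prev ⊥ | push {}
  [6] u=5 | in [-3,-1] | out [-3,-1] | prev ⊥ | push {2}
  [7] u=6 | in [-4,4] | out [-4,2] | prev ⊥ | push {4}
  [8] u=7 | in [-3,3] | out [-3,3] | prev ⊥ | push {}
  [9] u=0 | in [-4,4] | out [-2,4] | prev [1,4] | push {}
  [10] u=1 | in [-4,4] | out [-4,3] | prev [-2,3] | push {0,7}
  [11] u=2 | in [-3,-1] | out [-1,1] | prev ⊥ | push {}
  [12] u=4 | in [-4,4] | out [-3,-1] | ==
  [13] u=0 | in [-4,4] | out [-2,4] | ==
  [14] u=7 | in [-4,3] | out [-4,3] | prev [-3,3] | push {1,4}
  [15] u=1 | in [-4,4] | out [-4,3] | ==
  [16] u=4 | in [-4,4] | out [-3,-1] | ==

Converged values:
  [0] [-2,4]
  [1] [-4,3]
  [2] [-1,1]
  [3] [-4,4]
  [4] [-3,-1]
  [5] [-3,-1]
  [6] [-4,2]
  [7] [-4,3]

[-4,3]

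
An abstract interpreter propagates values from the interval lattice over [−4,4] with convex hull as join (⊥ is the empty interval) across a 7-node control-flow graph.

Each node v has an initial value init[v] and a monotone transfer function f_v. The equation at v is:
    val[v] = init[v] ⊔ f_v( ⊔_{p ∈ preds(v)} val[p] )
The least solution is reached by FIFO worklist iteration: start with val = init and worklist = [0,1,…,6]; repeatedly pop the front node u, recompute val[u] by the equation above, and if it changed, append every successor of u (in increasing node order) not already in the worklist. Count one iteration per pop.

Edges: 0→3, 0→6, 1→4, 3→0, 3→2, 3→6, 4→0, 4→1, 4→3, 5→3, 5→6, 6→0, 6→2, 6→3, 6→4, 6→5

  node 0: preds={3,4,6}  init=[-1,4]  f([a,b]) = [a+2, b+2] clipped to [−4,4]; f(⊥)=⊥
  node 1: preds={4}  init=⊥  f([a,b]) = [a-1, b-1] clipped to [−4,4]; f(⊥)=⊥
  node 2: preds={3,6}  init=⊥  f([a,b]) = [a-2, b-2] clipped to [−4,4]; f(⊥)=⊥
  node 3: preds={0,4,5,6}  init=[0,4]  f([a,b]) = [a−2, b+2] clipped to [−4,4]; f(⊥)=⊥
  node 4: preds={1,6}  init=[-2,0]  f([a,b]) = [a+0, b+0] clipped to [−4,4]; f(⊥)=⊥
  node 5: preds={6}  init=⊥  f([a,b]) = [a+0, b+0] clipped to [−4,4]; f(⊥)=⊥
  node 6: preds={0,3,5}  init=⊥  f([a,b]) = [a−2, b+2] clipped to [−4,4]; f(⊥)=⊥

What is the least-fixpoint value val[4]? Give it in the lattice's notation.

Iteration log — 18 steps:
  step 1. node 0  ⊔preds=[-2,4]  new=[-1,4]  stable
  step 2. node 1  ⊔preds=[-2,0]  new=[-3,-1]  old=⊥  +wl: 
  step 3. node 2  ⊔preds=[0,4]  new=[-2,2]  old=⊥  +wl: 
  step 4. node 3  ⊔preds=[-2,4]  new=[-4,4]  old=[0,4]  +wl: 0,2
  step 5. node 4  ⊔preds=[-3,-1]  new=[-3,0]  old=[-2,0]  +wl: 1,3
  step 6. node 5  ⊔preds=⊥  new=⊥  stable
  step 7. node 6  ⊔preds=[-4,4]  new=[-4,4]  old=⊥  +wl: 4,5
  step 8. node 0  ⊔preds=[-4,4]  new=[-2,4]  old=[-1,4]  +wl: 6
  step 9. node 2  ⊔preds=[-4,4]  new=[-4,2]  old=[-2,2]  +wl: 
  step 10. node 1  ⊔preds=[-3,0]  new=[-4,-1]  old=[-3,-1]  +wl: 
  step 11. node 3  ⊔preds=[-4,4]  new=[-4,4]  stable
  step 12. node 4  ⊔preds=[-4,4]  new=[-4,4]  old=[-3,0]  +wl: 0,1,3
  step 13. node 5  ⊔preds=[-4,4]  new=[-4,4]  old=⊥  +wl: 
  step 14. node 6  ⊔preds=[-4,4]  new=[-4,4]  stable
  step 15. node 0  ⊔preds=[-4,4]  new=[-2,4]  stable
  step 16. node 1  ⊔preds=[-4,4]  new=[-4,3]  old=[-4,-1]  +wl: 4
  step 17. node 3  ⊔preds=[-4,4]  new=[-4,4]  stable
  step 18. node 4  ⊔preds=[-4,4]  new=[-4,4]  stable

Least fixpoint reached:
  node 0: [-2,4]
  node 1: [-4,3]
  node 2: [-4,2]
  node 3: [-4,4]
  node 4: [-4,4]
  node 5: [-4,4]
  node 6: [-4,4]

[-4,4]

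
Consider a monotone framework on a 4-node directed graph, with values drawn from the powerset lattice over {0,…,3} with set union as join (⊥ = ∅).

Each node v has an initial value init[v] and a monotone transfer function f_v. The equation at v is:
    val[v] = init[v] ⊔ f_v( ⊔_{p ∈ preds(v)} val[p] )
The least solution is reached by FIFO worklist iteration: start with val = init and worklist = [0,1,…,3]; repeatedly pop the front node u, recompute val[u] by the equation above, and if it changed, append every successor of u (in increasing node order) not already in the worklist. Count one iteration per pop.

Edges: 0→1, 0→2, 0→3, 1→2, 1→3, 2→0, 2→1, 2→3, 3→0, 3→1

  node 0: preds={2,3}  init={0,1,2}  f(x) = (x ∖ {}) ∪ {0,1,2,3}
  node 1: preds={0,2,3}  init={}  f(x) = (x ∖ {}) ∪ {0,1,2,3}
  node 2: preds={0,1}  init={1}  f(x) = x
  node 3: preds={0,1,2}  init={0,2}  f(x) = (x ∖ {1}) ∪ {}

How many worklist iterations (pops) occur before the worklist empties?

6

Iteration log — 6 steps:
  step 1. node 0  ⊔preds={0,1,2}  new={0,1,2,3}  old={0,1,2}  +wl: 
  step 2. node 1  ⊔preds={0,1,2,3}  new={0,1,2,3}  old={}  +wl: 
  step 3. node 2  ⊔preds={0,1,2,3}  new={0,1,2,3}  old={1}  +wl: 0,1
  step 4. node 3  ⊔preds={0,1,2,3}  new={0,2,3}  old={0,2}  +wl: 
  step 5. node 0  ⊔preds={0,1,2,3}  new={0,1,2,3}  stable
  step 6. node 1  ⊔preds={0,1,2,3}  new={0,1,2,3}  stable

Least fixpoint reached:
  node 0: {0,1,2,3}
  node 1: {0,1,2,3}
  node 2: {0,1,2,3}
  node 3: {0,2,3}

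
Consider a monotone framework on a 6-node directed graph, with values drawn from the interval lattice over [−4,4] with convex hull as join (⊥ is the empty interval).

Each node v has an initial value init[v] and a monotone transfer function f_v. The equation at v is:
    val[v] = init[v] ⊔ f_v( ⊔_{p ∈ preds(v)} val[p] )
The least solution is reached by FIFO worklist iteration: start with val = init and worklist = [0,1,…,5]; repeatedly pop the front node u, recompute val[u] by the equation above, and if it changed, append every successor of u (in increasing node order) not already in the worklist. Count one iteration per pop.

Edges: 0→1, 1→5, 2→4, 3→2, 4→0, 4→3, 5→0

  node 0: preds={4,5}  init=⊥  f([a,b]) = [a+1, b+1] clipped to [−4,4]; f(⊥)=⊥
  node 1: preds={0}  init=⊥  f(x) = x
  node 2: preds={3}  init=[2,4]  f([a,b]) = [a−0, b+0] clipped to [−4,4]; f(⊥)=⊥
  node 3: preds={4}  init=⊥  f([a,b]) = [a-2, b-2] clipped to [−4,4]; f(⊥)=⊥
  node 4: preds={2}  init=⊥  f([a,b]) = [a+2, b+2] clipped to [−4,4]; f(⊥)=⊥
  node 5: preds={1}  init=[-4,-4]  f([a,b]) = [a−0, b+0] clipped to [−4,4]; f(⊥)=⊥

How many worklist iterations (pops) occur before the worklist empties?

Iteration log — 12 steps:
  step 1. node 0  ⊔preds=[-4,-4]  new=[-3,-3]  old=⊥  +wl: 
  step 2. node 1  ⊔preds=[-3,-3]  new=[-3,-3]  old=⊥  +wl: 
  step 3. node 2  ⊔preds=⊥  new=[2,4]  stable
  step 4. node 3  ⊔preds=⊥  new=⊥  stable
  step 5. node 4  ⊔preds=[2,4]  new=[4,4]  old=⊥  +wl: 0,3
  step 6. node 5  ⊔preds=[-3,-3]  new=[-4,-3]  old=[-4,-4]  +wl: 
  step 7. node 0  ⊔preds=[-4,4]  new=[-3,4]  old=[-3,-3]  +wl: 1
  step 8. node 3  ⊔preds=[4,4]  new=[2,2]  old=⊥  +wl: 2
  step 9. node 1  ⊔preds=[-3,4]  new=[-3,4]  old=[-3,-3]  +wl: 5
  step 10. node 2  ⊔preds=[2,2]  new=[2,4]  stable
  step 11. node 5  ⊔preds=[-3,4]  new=[-4,4]  old=[-4,-3]  +wl: 0
  step 12. node 0  ⊔preds=[-4,4]  new=[-3,4]  stable

Least fixpoint reached:
  node 0: [-3,4]
  node 1: [-3,4]
  node 2: [2,4]
  node 3: [2,2]
  node 4: [4,4]
  node 5: [-4,4]

12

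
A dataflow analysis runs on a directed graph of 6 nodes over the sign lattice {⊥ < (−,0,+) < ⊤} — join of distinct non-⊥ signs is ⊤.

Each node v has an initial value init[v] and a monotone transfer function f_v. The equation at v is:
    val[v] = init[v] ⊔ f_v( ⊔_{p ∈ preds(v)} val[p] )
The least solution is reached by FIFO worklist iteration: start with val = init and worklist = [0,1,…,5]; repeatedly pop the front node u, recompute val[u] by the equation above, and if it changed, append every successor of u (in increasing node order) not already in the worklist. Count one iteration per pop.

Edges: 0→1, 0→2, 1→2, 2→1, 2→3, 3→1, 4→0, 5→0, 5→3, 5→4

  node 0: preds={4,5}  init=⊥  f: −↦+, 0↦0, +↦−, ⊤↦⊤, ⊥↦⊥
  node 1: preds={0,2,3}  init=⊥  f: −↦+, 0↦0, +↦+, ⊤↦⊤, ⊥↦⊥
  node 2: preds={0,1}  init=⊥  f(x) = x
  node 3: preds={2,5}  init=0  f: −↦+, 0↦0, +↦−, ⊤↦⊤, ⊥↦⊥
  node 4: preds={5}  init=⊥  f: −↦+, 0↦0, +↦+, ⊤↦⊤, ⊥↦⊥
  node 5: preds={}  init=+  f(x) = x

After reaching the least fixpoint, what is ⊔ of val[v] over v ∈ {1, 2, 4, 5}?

⊤

Iteration log — 8 steps:
  step 1. node 0  ⊔preds=+  new=−  old=⊥  +wl: 
  step 2. node 1  ⊔preds=⊤  new=⊤  old=⊥  +wl: 
  step 3. node 2  ⊔preds=⊤  new=⊤  old=⊥  +wl: 1
  step 4. node 3  ⊔preds=⊤  new=⊤  old=0  +wl: 
  step 5. node 4  ⊔preds=+  new=+  old=⊥  +wl: 0
  step 6. node 5  ⊔preds=⊥  new=+  stable
  step 7. node 1  ⊔preds=⊤  new=⊤  stable
  step 8. node 0  ⊔preds=+  new=−  stable

Least fixpoint reached:
  node 0: −
  node 1: ⊤
  node 2: ⊤
  node 3: ⊤
  node 4: +
  node 5: +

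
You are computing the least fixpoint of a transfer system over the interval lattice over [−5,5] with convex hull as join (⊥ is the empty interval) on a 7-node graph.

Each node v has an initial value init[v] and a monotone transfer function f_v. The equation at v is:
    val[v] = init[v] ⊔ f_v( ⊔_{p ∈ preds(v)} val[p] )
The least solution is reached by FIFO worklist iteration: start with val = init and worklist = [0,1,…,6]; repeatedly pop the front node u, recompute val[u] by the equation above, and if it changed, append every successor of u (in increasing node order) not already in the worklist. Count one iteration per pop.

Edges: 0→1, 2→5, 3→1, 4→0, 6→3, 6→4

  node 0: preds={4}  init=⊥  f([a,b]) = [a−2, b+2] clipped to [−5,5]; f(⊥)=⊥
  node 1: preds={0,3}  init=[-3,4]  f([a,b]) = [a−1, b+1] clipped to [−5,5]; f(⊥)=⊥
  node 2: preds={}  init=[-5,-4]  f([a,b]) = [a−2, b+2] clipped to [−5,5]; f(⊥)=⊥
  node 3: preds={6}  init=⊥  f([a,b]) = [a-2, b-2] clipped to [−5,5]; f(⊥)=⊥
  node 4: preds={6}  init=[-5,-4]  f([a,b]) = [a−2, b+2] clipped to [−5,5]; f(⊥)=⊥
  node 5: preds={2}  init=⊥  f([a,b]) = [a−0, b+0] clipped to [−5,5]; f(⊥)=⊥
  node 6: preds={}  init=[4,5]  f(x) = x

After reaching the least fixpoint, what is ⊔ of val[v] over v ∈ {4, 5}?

[-5,5]

Worklist (10 pops):
  #1 pop 0: in=[-5,-4] → [-5,-2] (was ⊥); enqueue []
  #2 pop 1: in=[-5,-2] → [-5,4] (was [-3,4]); enqueue []
  #3 pop 2: in=⊥ → [-5,-4] (no change)
  #4 pop 3: in=[4,5] → [2,3] (was ⊥); enqueue [1]
  #5 pop 4: in=[4,5] → [-5,5] (was [-5,-4]); enqueue [0]
  #6 pop 5: in=[-5,-4] → [-5,-4] (was ⊥); enqueue []
  #7 pop 6: in=⊥ → [4,5] (no change)
  #8 pop 1: in=[-5,3] → [-5,4] (no change)
  #9 pop 0: in=[-5,5] → [-5,5] (was [-5,-2]); enqueue [1]
  #10 pop 1: in=[-5,5] → [-5,5] (was [-5,4]); enqueue []

Fixpoint:
  val[0] = [-5,5]
  val[1] = [-5,5]
  val[2] = [-5,-4]
  val[3] = [2,3]
  val[4] = [-5,5]
  val[5] = [-5,-4]
  val[6] = [4,5]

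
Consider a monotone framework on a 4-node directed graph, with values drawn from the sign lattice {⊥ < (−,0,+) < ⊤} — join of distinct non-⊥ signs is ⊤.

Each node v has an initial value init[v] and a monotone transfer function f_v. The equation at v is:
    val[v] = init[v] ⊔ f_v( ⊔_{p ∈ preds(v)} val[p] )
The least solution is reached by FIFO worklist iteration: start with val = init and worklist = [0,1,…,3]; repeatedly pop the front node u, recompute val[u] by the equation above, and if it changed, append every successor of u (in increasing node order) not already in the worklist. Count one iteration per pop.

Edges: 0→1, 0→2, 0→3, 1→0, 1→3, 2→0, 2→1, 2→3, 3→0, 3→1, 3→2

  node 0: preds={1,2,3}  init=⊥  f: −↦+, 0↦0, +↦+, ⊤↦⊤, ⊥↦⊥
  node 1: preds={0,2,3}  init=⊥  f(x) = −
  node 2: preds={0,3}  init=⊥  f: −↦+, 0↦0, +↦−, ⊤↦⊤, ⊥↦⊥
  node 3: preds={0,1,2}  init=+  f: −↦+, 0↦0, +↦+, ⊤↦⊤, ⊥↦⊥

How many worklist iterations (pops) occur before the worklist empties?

10

Iteration log — 10 steps:
  step 1. node 0  ⊔preds=+  new=+  old=⊥  +wl: 
  step 2. node 1  ⊔preds=+  new=−  old=⊥  +wl: 0
  step 3. node 2  ⊔preds=+  new=−  old=⊥  +wl: 1
  step 4. node 3  ⊔preds=⊤  new=⊤  old=+  +wl: 2
  step 5. node 0  ⊔preds=⊤  new=⊤  old=+  +wl: 3
  step 6. node 1  ⊔preds=⊤  new=−  stable
  step 7. node 2  ⊔preds=⊤  new=⊤  old=−  +wl: 0,1
  step 8. node 3  ⊔preds=⊤  new=⊤  stable
  step 9. node 0  ⊔preds=⊤  new=⊤  stable
  step 10. node 1  ⊔preds=⊤  new=−  stable

Least fixpoint reached:
  node 0: ⊤
  node 1: −
  node 2: ⊤
  node 3: ⊤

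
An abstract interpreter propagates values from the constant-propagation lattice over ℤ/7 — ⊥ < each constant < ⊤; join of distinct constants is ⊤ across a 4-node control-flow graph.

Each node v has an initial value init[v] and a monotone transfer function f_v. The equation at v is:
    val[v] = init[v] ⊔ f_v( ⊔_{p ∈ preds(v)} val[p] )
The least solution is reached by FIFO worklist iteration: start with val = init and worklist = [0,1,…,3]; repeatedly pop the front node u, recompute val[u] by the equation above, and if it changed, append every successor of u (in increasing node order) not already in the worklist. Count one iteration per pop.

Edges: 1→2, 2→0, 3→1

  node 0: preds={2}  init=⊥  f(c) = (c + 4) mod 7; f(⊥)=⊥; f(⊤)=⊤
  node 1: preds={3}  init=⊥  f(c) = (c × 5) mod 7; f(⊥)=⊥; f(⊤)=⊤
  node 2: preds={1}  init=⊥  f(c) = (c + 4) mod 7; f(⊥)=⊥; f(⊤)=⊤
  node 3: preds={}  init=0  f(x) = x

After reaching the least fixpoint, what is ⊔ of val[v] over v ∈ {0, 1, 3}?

Trace (5 dequeues):
  [1] u=0 | in ⊥ | out ⊥ | ==
  [2] u=1 | in 0 | out 0 | prev ⊥ | push {}
  [3] u=2 | in 0 | out 4 | prev ⊥ | push {0}
  [4] u=3 | in ⊥ | out 0 | ==
  [5] u=0 | in 4 | out 1 | prev ⊥ | push {}

Converged values:
  [0] 1
  [1] 0
  [2] 4
  [3] 0

⊤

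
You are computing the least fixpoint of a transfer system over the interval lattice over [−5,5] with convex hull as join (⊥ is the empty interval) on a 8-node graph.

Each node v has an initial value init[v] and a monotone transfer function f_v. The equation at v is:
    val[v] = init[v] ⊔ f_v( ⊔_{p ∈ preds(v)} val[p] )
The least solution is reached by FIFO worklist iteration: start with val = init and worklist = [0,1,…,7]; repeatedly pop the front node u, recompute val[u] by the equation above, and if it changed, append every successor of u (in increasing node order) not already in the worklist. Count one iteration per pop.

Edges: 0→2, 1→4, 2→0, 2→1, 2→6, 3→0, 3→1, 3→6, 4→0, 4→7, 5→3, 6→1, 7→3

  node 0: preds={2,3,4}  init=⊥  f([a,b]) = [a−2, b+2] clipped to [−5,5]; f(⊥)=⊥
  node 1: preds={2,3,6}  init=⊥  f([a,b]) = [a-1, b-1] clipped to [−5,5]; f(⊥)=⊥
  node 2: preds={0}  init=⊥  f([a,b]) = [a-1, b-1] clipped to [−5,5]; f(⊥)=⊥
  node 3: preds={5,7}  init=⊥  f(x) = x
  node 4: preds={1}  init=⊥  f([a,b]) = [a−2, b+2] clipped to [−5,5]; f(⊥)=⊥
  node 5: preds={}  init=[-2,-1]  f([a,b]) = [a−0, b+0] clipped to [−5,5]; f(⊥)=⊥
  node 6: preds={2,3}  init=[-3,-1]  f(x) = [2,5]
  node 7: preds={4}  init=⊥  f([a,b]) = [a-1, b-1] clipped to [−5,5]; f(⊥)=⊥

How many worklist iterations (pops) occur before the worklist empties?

Trace (23 dequeues):
  [1] u=0 | in ⊥ | out ⊥ | ==
  [2] u=1 | in [-3,-1] | out [-4,-2] | prev ⊥ | push {}
  [3] u=2 | in ⊥ | out ⊥ | ==
  [4] u=3 | in [-2,-1] | out [-2,-1] | prev ⊥ | push {0,1}
  [5] u=4 | in [-4,-2] | out [-5,0] | prev ⊥ | push {}
  [6] u=5 | in ⊥ | out [-2,-1] | ==
  [7] u=6 | in [-2,-1] | out [-3,5] | prev [-3,-1] | push {}
  [8] u=7 | in [-5,0] | out [-5,-1] | prev ⊥ | push {3}
  [9] u=0 | in [-5,0] | out [-5,2] | prev ⊥ | push {2}
  [10] u=1 | in [-3,5] | out [-4,4] | prev [-4,-2] | push {4}
  [11] u=3 | in [-5,-1] | out [-5,-1] | prev [-2,-1] | push {0,1,6}
  [12] u=2 | in [-5,2] | out [-5,1] | prev ⊥ | push {}
  [13] u=4 | in [-4,4] | out [-5,5] | prev [-5,0] | push {7}
  [14] u=0 | in [-5,5] | out [-5,5] | prev [-5,2] | push {2}
  [15] u=1 | in [-5,5] | out [-5,4] | prev [-4,4] | push {4}
  [16] u=6 | in [-5,1] | out [-3,5] | ==
  [17] u=7 | in [-5,5] | out [-5,4] | prev [-5,-1] | push {3}
  [18] u=2 | in [-5,5] | out [-5,4] | prev [-5,1] | push {0,1,6}
  [19] u=4 | in [-5,4] | out [-5,5] | ==
  [20] u=3 | in [-5,4] | out [-5,4] | prev [-5,-1] | push {}
  [21] u=0 | in [-5,5] | out [-5,5] | ==
  [22] u=1 | in [-5,5] | out [-5,4] | ==
  [23] u=6 | in [-5,4] | out [-3,5] | ==

Converged values:
  [0] [-5,5]
  [1] [-5,4]
  [2] [-5,4]
  [3] [-5,4]
  [4] [-5,5]
  [5] [-2,-1]
  [6] [-3,5]
  [7] [-5,4]

23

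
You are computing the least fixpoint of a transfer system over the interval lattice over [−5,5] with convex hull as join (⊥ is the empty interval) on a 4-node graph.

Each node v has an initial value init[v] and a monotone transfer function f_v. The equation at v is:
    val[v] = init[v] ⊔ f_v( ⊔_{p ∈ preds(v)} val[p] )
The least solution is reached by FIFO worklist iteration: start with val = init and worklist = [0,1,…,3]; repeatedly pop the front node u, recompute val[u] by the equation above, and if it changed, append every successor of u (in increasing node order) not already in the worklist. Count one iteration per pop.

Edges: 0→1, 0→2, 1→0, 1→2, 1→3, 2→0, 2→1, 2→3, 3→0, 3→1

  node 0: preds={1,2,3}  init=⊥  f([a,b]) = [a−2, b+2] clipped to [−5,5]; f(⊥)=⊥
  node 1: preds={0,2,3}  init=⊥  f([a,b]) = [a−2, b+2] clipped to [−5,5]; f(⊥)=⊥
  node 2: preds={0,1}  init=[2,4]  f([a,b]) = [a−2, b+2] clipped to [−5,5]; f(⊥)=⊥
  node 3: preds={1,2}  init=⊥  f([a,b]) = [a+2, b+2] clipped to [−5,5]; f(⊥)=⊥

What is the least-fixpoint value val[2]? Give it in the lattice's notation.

[-5,5]

Worklist (11 pops):
  #1 pop 0: in=[2,4] → [0,5] (was ⊥); enqueue []
  #2 pop 1: in=[0,5] → [-2,5] (was ⊥); enqueue [0]
  #3 pop 2: in=[-2,5] → [-4,5] (was [2,4]); enqueue [1]
  #4 pop 3: in=[-4,5] → [-2,5] (was ⊥); enqueue []
  #5 pop 0: in=[-4,5] → [-5,5] (was [0,5]); enqueue [2]
  #6 pop 1: in=[-5,5] → [-5,5] (was [-2,5]); enqueue [0,3]
  #7 pop 2: in=[-5,5] → [-5,5] (was [-4,5]); enqueue [1]
  #8 pop 0: in=[-5,5] → [-5,5] (no change)
  #9 pop 3: in=[-5,5] → [-3,5] (was [-2,5]); enqueue [0]
  #10 pop 1: in=[-5,5] → [-5,5] (no change)
  #11 pop 0: in=[-5,5] → [-5,5] (no change)

Fixpoint:
  val[0] = [-5,5]
  val[1] = [-5,5]
  val[2] = [-5,5]
  val[3] = [-3,5]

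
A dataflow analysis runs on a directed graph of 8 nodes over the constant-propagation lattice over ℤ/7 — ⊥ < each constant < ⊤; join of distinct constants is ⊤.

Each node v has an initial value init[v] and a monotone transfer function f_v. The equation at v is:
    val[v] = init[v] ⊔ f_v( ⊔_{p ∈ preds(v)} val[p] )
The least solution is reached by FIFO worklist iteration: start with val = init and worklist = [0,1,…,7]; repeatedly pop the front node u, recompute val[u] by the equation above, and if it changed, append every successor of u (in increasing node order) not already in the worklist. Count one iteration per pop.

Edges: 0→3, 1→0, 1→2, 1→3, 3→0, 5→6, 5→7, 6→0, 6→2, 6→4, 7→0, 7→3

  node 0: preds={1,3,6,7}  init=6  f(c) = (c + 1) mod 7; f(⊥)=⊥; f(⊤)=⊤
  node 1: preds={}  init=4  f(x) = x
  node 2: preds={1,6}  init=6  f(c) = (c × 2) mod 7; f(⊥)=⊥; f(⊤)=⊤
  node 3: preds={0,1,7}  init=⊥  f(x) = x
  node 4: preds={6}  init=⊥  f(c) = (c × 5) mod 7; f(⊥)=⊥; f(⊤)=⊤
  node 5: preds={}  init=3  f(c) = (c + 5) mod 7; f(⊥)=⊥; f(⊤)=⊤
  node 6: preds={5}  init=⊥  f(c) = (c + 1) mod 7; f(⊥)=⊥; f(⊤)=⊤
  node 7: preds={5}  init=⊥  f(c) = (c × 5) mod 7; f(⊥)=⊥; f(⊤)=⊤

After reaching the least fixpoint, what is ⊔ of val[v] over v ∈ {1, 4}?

⊤

Trace (12 dequeues):
  [1] u=0 | in 4 | out ⊤ | prev 6 | push {}
  [2] u=1 | in ⊥ | out 4 | ==
  [3] u=2 | in 4 | out ⊤ | prev 6 | push {}
  [4] u=3 | in ⊤ | out ⊤ | prev ⊥ | push {0}
  [5] u=4 | in ⊥ | out ⊥ | ==
  [6] u=5 | in ⊥ | out 3 | ==
  [7] u=6 | in 3 | out 4 | prev ⊥ | push {2,4}
  [8] u=7 | in 3 | out 1 | prev ⊥ | push {3}
  [9] u=0 | in ⊤ | out ⊤ | ==
  [10] u=2 | in 4 | out ⊤ | ==
  [11] u=4 | in 4 | out 6 | prev ⊥ | push {}
  [12] u=3 | in ⊤ | out ⊤ | ==

Converged values:
  [0] ⊤
  [1] 4
  [2] ⊤
  [3] ⊤
  [4] 6
  [5] 3
  [6] 4
  [7] 1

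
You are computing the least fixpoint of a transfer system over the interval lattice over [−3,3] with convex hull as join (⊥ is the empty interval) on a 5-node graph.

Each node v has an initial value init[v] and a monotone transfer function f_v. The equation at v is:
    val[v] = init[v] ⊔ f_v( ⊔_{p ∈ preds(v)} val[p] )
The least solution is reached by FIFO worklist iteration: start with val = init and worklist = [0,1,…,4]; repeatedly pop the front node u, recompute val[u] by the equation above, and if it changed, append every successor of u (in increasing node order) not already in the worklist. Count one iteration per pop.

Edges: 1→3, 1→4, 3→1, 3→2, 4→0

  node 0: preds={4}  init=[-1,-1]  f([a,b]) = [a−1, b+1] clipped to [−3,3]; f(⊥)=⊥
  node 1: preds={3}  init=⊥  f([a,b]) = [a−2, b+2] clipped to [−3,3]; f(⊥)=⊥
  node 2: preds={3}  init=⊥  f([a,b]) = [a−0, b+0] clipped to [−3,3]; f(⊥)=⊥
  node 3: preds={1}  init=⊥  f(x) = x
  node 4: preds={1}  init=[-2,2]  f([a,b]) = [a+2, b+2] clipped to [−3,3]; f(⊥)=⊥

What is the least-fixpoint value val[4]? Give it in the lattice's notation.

Worklist (5 pops):
  #1 pop 0: in=[-2,2] → [-3,3] (was [-1,-1]); enqueue []
  #2 pop 1: in=⊥ → ⊥ (no change)
  #3 pop 2: in=⊥ → ⊥ (no change)
  #4 pop 3: in=⊥ → ⊥ (no change)
  #5 pop 4: in=⊥ → [-2,2] (no change)

Fixpoint:
  val[0] = [-3,3]
  val[1] = ⊥
  val[2] = ⊥
  val[3] = ⊥
  val[4] = [-2,2]

[-2,2]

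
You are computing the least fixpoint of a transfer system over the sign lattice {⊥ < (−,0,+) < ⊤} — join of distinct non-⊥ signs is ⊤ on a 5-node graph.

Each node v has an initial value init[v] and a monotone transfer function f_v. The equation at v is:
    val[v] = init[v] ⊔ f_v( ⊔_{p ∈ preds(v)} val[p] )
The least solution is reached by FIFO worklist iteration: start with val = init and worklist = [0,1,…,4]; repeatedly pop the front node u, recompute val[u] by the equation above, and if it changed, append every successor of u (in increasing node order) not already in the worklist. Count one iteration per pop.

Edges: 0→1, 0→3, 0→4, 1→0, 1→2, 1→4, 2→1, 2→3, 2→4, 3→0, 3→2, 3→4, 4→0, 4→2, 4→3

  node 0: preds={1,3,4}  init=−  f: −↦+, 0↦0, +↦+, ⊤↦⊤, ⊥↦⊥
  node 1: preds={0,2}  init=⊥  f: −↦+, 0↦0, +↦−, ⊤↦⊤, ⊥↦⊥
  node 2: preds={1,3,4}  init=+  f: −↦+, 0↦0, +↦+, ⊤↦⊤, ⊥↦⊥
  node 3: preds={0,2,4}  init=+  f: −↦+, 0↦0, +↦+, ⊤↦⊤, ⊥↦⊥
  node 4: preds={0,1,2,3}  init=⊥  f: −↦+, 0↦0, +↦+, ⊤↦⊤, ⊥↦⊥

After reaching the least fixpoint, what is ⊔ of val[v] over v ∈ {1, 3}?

⊤

Iteration log — 9 steps:
  step 1. node 0  ⊔preds=+  new=⊤  old=−  +wl: 
  step 2. node 1  ⊔preds=⊤  new=⊤  old=⊥  +wl: 0
  step 3. node 2  ⊔preds=⊤  new=⊤  old=+  +wl: 1
  step 4. node 3  ⊔preds=⊤  new=⊤  old=+  +wl: 2
  step 5. node 4  ⊔preds=⊤  new=⊤  old=⊥  +wl: 3
  step 6. node 0  ⊔preds=⊤  new=⊤  stable
  step 7. node 1  ⊔preds=⊤  new=⊤  stable
  step 8. node 2  ⊔preds=⊤  new=⊤  stable
  step 9. node 3  ⊔preds=⊤  new=⊤  stable

Least fixpoint reached:
  node 0: ⊤
  node 1: ⊤
  node 2: ⊤
  node 3: ⊤
  node 4: ⊤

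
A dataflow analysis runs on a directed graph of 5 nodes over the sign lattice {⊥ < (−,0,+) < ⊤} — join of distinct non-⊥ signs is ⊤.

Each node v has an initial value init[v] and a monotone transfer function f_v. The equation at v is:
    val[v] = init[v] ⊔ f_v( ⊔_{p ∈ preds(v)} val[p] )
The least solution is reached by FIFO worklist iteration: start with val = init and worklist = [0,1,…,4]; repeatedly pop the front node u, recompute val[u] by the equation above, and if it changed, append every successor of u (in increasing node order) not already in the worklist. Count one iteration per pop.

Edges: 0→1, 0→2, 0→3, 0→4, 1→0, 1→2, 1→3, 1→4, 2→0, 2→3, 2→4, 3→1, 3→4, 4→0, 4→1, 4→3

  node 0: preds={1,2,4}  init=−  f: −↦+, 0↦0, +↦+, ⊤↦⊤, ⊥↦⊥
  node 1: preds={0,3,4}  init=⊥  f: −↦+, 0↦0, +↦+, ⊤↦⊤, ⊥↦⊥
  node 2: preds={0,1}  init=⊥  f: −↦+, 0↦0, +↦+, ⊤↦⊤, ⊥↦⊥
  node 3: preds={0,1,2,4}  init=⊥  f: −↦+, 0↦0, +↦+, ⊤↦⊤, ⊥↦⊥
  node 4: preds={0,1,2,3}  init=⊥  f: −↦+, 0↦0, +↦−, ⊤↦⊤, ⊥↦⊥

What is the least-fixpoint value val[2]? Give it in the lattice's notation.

Worklist (11 pops):
  #1 pop 0: in=⊥ → − (no change)
  #2 pop 1: in=− → + (was ⊥); enqueue [0]
  #3 pop 2: in=⊤ → ⊤ (was ⊥); enqueue []
  #4 pop 3: in=⊤ → ⊤ (was ⊥); enqueue [1]
  #5 pop 4: in=⊤ → ⊤ (was ⊥); enqueue [3]
  #6 pop 0: in=⊤ → ⊤ (was −); enqueue [2,4]
  #7 pop 1: in=⊤ → ⊤ (was +); enqueue [0]
  #8 pop 3: in=⊤ → ⊤ (no change)
  #9 pop 2: in=⊤ → ⊤ (no change)
  #10 pop 4: in=⊤ → ⊤ (no change)
  #11 pop 0: in=⊤ → ⊤ (no change)

Fixpoint:
  val[0] = ⊤
  val[1] = ⊤
  val[2] = ⊤
  val[3] = ⊤
  val[4] = ⊤

⊤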